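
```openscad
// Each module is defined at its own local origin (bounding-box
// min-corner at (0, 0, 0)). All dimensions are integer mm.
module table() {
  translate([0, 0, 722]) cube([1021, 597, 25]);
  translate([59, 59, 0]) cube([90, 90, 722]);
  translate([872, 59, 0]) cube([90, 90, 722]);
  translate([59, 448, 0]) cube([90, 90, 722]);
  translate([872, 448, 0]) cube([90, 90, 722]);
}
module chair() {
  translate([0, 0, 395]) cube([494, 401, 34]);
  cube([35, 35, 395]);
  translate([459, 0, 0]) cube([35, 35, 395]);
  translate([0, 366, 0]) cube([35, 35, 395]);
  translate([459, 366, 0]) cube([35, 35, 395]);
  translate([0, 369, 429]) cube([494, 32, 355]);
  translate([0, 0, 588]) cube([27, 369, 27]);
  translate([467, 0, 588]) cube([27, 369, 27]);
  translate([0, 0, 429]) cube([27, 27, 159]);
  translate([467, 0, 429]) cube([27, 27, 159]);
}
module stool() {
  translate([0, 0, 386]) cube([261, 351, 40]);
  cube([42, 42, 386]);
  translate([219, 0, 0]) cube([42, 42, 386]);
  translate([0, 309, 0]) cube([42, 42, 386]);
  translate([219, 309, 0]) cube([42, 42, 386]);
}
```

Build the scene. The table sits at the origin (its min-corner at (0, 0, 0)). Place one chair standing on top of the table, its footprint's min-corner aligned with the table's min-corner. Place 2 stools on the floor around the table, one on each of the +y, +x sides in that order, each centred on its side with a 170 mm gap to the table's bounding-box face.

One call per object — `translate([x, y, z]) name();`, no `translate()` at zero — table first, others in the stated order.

table();
translate([0, 0, 747]) chair();
translate([380, 767, 0]) stool();
translate([1191, 123, 0]) stool();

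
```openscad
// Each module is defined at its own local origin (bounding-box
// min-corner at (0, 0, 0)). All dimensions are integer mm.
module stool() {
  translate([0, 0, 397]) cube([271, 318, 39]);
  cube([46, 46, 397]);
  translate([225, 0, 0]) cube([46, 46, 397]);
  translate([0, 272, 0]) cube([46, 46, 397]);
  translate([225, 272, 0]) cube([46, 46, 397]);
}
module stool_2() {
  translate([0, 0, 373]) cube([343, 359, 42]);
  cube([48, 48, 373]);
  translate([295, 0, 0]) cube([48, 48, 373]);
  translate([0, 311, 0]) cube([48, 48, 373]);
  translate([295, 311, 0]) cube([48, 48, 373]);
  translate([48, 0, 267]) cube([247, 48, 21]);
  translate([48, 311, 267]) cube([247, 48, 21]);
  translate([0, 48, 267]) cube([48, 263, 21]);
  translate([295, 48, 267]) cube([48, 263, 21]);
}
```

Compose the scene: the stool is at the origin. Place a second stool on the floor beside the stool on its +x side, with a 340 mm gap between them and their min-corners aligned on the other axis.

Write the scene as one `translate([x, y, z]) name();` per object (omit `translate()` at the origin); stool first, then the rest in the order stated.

stool();
translate([611, 0, 0]) stool_2();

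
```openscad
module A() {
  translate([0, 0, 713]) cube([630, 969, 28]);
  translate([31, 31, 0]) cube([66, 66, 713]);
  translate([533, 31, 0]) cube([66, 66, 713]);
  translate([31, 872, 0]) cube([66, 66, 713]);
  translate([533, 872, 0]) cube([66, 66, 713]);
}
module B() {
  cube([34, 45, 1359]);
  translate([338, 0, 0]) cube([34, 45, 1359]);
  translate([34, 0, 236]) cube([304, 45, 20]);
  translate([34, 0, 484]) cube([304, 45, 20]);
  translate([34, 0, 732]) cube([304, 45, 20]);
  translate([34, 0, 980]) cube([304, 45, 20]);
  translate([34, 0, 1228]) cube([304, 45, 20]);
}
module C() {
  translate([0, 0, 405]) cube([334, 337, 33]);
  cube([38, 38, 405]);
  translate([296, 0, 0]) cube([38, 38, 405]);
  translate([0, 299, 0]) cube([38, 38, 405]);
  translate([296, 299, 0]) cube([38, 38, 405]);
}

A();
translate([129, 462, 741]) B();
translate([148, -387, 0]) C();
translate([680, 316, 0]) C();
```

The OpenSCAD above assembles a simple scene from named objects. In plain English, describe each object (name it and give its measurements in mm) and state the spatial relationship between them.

A is a table with a 630×969 mm rectangular top, 28 mm thick, top surface at z = 741 mm, supported by four 66×66 mm square legs, each inset 31 mm from the nearest pair of top edges, running from the floor.

B is a straight ladder. Two 34×45 mm vertical rails, 1359 mm tall, stand 372 mm apart (outside-to-outside) with their front faces coplanar on the −y side. 5 rungs, each 45 mm deep and 20 mm tall, span between the inner faces of the rails, front faces flush with the rails. The lowest rung's underside is at z = 236 mm and rungs are spaced 248 mm apart (underside to underside).

C is a four-legged stool. The seat is 334×337 mm, 33 mm thick, top at z = 438 mm. It stands on four square legs, each 38×38 mm in cross-section, from z = 0 to the seat underside, each flush with a corner of the seat.

The ladder is on top of the table, centred. Two stools sit around the table at the −y, +x sides.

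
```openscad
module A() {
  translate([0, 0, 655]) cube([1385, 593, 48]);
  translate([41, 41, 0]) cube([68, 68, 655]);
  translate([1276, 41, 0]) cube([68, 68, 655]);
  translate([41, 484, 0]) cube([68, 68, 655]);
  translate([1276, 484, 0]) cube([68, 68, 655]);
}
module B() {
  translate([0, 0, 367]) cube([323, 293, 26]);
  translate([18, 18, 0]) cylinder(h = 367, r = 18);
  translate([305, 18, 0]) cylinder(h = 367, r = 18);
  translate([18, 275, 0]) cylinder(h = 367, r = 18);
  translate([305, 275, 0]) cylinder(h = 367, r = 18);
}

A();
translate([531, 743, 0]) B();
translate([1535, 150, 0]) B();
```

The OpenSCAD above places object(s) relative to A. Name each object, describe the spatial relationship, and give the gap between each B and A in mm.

Each stool's nearest face is 150 mm from the table's bounding box.

A is a table. B is a stool. Two stools sit around the table at the +y, +x sides. The gap between each stool and the table is 150 mm.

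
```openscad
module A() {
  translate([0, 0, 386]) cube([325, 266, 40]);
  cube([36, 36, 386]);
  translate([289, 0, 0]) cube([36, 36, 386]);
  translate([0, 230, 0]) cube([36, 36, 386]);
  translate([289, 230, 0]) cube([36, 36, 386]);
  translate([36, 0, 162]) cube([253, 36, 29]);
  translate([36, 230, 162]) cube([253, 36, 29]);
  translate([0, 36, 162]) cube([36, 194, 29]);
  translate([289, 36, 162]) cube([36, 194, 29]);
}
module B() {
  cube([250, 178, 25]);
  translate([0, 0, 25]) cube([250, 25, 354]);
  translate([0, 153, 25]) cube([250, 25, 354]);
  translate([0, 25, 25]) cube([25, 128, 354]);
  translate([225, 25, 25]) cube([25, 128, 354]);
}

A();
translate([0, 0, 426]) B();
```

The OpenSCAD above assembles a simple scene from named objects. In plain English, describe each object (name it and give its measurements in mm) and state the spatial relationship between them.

A is a simple wooden stool: a rectangular seat 325 mm (x) by 266 mm (y), 40 mm thick, top face at z = 426 mm, on four square legs, each 36×36 mm in cross-section. The legs rest on z = 0, each flush with a corner of the seat. Four stretchers, 36 mm wide and 29 mm tall, connect adjacent legs with their undersides at z = 162 mm, each running between the inner faces of the legs it joins and aligned with the legs' outer faces on the other axis.

B is an open storage box with external size 250×178×379 mm and wall thickness 25 mm (the base is also 25 mm thick). The base covers the whole footprint; the four walls stand on the base, with the y-facing walls full-width and the x-facing walls fitting between their inner faces.

The open box is on top of the stool.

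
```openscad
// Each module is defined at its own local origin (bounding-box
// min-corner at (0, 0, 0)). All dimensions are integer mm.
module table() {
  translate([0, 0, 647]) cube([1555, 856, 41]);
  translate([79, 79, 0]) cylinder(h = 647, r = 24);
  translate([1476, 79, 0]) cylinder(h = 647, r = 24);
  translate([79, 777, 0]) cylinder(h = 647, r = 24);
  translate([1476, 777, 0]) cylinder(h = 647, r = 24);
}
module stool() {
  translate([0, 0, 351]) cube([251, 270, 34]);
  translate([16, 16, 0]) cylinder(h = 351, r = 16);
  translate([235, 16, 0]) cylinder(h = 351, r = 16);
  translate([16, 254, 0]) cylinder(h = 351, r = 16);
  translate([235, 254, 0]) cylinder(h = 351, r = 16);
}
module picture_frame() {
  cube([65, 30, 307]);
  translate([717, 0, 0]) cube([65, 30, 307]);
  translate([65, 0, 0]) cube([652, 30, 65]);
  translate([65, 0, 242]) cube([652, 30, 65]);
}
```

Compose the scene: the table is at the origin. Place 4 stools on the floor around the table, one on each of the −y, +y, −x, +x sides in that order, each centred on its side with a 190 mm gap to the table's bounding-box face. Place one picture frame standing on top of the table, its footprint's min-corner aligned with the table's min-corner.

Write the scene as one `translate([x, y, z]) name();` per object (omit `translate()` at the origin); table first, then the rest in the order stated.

table();
translate([652, -460, 0]) stool();
translate([652, 1046, 0]) stool();
translate([-441, 293, 0]) stool();
translate([1745, 293, 0]) stool();
translate([0, 0, 688]) picture_frame();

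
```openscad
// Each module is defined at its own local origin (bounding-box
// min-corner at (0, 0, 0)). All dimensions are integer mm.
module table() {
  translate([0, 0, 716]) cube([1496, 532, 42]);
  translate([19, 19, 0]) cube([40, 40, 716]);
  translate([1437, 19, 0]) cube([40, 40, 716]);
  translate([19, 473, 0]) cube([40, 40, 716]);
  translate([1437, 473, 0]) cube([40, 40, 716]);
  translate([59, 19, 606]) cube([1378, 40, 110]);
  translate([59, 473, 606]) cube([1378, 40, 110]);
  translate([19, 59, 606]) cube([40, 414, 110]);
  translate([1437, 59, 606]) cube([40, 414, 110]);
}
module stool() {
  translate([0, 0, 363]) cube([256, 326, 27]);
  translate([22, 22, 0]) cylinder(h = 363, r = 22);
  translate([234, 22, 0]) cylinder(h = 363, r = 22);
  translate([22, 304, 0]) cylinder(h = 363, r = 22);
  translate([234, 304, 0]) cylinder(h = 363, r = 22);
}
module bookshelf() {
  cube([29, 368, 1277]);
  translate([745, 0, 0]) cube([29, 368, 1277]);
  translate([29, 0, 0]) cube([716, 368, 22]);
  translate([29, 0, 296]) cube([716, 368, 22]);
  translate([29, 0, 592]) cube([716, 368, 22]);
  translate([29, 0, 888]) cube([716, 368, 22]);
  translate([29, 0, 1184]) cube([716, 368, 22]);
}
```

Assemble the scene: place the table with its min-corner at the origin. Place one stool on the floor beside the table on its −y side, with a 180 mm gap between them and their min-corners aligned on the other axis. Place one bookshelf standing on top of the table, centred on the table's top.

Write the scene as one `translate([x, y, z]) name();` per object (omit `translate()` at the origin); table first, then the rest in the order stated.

table();
translate([0, -506, 0]) stool();
translate([361, 82, 758]) bookshelf();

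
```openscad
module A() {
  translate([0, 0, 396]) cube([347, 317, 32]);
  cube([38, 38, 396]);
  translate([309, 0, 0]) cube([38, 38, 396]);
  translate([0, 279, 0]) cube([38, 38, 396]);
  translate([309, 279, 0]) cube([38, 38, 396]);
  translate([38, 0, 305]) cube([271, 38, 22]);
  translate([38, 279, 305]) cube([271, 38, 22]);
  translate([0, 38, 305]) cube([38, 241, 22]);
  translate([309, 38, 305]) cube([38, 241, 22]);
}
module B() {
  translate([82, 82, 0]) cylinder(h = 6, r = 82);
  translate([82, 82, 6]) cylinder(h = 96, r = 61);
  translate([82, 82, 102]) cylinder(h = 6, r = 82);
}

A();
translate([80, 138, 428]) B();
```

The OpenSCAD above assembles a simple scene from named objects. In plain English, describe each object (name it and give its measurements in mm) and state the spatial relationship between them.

A is a four-legged stool. The seat is a 347×317×32 mm slab whose top surface is at z = 428 mm; four square legs, each 38×38 mm in cross-section, run from the floor (z = 0) to the underside of the seat, each flush with a corner of the seat. Four stretchers, 38 mm wide and 22 mm tall, connect adjacent legs with their undersides at z = 305 mm, each running between the inner faces of the legs it joins and aligned with the legs' outer faces on the other axis.

B is a spool: two coaxial disc flanges of radius 82 mm and thickness 6 mm, joined by a core cylinder of radius 61 mm and height 96 mm. The lower flange rests on z = 0 and the three cylinders share a vertical axis.

The spool is on top of the stool.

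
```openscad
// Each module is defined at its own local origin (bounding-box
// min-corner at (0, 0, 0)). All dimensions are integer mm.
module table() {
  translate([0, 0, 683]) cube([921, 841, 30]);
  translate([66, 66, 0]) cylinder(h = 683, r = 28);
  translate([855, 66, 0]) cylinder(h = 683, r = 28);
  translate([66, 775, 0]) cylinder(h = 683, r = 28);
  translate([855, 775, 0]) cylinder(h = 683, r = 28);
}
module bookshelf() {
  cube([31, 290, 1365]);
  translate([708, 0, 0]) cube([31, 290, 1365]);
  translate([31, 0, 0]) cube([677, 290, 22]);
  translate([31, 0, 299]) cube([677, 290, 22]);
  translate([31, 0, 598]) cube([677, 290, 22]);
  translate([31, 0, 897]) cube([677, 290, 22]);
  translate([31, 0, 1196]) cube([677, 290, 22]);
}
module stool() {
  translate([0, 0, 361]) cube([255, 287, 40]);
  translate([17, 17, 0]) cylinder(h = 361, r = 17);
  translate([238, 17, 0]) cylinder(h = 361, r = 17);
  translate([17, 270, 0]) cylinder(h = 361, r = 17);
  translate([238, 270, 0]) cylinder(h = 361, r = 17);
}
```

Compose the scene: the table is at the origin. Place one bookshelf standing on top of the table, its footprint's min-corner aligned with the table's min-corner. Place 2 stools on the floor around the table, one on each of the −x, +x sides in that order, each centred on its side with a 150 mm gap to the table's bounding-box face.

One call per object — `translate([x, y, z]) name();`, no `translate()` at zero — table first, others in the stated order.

table();
translate([0, 0, 713]) bookshelf();
translate([-405, 277, 0]) stool();
translate([1071, 277, 0]) stool();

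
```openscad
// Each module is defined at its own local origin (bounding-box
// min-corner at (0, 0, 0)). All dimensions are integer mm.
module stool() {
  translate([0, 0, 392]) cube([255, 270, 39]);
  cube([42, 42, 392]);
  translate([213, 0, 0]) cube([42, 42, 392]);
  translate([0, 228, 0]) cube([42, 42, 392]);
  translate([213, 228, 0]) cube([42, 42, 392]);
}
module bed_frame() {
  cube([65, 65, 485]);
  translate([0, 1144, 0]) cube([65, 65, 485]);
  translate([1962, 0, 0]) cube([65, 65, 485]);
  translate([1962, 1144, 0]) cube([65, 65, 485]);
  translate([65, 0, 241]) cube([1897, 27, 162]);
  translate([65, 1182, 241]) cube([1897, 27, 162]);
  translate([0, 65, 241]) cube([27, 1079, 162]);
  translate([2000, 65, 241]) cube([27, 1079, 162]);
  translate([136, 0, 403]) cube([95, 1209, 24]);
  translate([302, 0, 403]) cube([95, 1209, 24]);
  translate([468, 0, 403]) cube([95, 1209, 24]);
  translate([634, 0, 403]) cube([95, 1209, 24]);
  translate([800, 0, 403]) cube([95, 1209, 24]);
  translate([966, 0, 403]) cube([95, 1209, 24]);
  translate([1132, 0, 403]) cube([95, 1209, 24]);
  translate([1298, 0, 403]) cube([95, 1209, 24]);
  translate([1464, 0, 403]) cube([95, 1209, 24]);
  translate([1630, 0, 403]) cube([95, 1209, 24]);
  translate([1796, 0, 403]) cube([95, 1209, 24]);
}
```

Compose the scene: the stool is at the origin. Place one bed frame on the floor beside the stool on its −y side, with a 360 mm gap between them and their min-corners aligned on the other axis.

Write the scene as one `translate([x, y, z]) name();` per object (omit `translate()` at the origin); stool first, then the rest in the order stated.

stool();
translate([0, -1569, 0]) bed_frame();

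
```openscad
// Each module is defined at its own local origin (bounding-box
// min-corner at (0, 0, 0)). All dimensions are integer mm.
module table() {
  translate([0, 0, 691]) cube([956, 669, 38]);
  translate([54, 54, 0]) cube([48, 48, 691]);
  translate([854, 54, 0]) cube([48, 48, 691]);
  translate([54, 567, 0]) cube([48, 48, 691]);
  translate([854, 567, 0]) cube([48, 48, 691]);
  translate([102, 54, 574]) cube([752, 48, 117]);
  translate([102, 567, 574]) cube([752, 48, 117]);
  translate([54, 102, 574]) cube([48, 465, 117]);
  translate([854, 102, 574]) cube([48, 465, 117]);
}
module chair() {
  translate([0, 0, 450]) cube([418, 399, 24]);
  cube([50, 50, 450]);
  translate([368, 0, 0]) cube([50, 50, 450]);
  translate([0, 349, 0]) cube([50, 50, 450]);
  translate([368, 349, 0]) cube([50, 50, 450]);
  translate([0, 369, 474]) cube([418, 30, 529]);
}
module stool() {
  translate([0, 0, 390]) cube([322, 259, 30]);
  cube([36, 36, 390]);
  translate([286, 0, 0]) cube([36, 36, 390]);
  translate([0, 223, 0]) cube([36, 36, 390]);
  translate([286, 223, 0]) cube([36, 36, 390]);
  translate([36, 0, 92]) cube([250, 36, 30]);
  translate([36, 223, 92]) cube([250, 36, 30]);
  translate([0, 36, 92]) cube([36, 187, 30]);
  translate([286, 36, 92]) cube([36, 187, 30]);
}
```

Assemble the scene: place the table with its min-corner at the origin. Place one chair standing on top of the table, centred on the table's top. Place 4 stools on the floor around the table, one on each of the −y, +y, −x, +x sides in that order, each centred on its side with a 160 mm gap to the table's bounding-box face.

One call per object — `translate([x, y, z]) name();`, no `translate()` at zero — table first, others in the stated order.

table();
translate([269, 135, 729]) chair();
translate([317, -419, 0]) stool();
translate([317, 829, 0]) stool();
translate([-482, 205, 0]) stool();
translate([1116, 205, 0]) stool();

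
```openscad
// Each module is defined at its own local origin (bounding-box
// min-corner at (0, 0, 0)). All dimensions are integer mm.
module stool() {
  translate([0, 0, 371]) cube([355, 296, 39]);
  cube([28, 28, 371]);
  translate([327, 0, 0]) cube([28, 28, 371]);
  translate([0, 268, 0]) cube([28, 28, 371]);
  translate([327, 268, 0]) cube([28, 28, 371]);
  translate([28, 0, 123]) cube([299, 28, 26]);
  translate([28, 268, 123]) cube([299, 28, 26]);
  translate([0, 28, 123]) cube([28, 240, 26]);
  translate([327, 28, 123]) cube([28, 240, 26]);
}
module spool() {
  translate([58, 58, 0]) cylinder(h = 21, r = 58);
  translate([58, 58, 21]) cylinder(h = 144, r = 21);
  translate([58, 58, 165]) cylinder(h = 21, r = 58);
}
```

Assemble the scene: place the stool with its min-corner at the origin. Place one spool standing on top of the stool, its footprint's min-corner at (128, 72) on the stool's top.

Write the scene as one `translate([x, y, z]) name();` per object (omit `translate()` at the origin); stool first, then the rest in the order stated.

stool();
translate([128, 72, 410]) spool();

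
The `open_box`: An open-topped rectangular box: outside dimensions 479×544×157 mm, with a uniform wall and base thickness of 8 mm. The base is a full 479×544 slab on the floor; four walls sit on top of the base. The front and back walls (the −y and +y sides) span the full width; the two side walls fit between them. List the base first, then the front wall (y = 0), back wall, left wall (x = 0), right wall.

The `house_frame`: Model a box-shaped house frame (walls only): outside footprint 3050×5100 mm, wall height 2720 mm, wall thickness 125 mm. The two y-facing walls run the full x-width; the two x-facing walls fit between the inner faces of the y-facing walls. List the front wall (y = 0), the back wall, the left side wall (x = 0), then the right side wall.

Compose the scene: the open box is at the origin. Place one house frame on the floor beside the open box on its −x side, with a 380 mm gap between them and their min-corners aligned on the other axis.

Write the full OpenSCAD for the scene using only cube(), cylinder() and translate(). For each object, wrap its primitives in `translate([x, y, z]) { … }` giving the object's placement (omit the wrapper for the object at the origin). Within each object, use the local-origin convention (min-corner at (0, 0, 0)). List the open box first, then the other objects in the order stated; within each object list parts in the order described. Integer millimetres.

cube([479, 544, 8]);
translate([0, 0, 8]) cube([479, 8, 149]);
translate([0, 536, 8]) cube([479, 8, 149]);
translate([0, 8, 8]) cube([8, 528, 149]);
translate([471, 8, 8]) cube([8, 528, 149]);
translate([-3430, 0, 0]) {
  cube([3050, 125, 2720]);
  translate([0, 4975, 0]) cube([3050, 125, 2720]);
  translate([0, 125, 0]) cube([125, 4850, 2720]);
  translate([2925, 125, 0]) cube([125, 4850, 2720]);
}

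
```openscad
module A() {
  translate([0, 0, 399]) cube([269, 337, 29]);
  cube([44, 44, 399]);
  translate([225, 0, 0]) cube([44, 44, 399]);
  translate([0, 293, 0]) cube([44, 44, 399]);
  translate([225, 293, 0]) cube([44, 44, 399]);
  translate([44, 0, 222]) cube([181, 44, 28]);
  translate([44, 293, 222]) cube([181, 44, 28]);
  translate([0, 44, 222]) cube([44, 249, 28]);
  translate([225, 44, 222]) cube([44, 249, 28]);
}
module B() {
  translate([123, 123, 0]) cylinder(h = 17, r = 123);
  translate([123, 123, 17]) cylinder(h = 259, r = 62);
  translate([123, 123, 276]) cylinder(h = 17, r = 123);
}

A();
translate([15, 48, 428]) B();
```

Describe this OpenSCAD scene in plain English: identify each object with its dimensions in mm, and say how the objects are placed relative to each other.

A is a four-legged stool. The seat is a 269×337×29 mm slab whose top surface is at z = 428 mm; four square legs, each 44×44 mm in cross-section, run from the floor (z = 0) to the underside of the seat, each flush with a corner of the seat. Four stretchers, 44 mm wide and 28 mm tall, connect adjacent legs with their undersides at z = 222 mm, each running between the inner faces of the legs it joins and aligned with the legs' outer faces on the other axis.

B is a spool: two coaxial disc flanges of radius 123 mm and thickness 17 mm, joined by a core cylinder of radius 62 mm and height 259 mm. The lower flange rests on z = 0 and the three cylinders share a vertical axis.

The spool is on top of the stool.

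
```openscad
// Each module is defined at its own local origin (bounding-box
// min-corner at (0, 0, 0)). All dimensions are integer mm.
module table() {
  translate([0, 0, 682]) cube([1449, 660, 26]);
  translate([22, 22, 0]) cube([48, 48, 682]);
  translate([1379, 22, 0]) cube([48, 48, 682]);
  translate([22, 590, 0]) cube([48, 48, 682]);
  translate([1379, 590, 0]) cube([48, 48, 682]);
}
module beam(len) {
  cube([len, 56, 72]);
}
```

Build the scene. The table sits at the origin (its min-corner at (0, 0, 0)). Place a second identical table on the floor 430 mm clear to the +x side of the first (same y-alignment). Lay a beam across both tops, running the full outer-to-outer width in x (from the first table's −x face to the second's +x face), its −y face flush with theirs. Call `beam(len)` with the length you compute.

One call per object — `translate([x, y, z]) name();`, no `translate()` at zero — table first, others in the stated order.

table();
translate([1879, 0, 0]) table();
translate([0, 0, 708]) beam(3328);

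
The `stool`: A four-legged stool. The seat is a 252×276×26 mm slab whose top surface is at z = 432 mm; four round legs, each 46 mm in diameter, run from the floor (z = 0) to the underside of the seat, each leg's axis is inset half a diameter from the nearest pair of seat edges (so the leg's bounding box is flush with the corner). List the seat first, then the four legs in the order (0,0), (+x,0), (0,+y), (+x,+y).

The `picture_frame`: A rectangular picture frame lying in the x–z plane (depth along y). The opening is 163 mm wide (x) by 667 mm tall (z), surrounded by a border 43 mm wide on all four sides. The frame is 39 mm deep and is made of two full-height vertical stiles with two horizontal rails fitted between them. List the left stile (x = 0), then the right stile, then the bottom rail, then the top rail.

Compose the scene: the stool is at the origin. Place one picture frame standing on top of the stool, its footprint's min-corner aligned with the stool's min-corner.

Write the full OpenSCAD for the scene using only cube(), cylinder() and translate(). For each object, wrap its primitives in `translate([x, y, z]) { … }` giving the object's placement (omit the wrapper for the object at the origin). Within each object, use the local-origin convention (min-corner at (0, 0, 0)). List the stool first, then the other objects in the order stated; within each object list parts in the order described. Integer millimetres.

translate([0, 0, 406]) cube([252, 276, 26]);
translate([23, 23, 0]) cylinder(h = 406, r = 23);
translate([229, 23, 0]) cylinder(h = 406, r = 23);
translate([23, 253, 0]) cylinder(h = 406, r = 23);
translate([229, 253, 0]) cylinder(h = 406, r = 23);
translate([0, 0, 432]) {
  cube([43, 39, 753]);
  translate([206, 0, 0]) cube([43, 39, 753]);
  translate([43, 0, 0]) cube([163, 39, 43]);
  translate([43, 0, 710]) cube([163, 39, 43]);
}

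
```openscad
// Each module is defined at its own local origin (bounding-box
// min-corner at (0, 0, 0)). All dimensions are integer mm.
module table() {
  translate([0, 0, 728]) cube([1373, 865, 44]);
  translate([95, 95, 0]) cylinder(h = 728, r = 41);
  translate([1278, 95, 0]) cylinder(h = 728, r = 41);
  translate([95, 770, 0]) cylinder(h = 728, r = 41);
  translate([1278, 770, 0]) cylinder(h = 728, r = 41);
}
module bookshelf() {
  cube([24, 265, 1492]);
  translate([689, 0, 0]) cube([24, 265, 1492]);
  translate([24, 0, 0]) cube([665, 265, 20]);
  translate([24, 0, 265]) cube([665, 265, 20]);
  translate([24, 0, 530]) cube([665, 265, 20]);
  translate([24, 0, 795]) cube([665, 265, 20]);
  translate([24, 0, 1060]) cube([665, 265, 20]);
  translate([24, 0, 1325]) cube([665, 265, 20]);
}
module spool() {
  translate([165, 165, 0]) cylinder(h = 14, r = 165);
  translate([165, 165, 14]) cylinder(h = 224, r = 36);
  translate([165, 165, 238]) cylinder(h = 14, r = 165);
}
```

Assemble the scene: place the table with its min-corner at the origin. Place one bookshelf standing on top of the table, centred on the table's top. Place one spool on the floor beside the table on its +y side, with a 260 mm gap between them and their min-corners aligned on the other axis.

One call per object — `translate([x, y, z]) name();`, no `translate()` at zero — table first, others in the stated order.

table();
translate([330, 300, 772]) bookshelf();
translate([0, 1125, 0]) spool();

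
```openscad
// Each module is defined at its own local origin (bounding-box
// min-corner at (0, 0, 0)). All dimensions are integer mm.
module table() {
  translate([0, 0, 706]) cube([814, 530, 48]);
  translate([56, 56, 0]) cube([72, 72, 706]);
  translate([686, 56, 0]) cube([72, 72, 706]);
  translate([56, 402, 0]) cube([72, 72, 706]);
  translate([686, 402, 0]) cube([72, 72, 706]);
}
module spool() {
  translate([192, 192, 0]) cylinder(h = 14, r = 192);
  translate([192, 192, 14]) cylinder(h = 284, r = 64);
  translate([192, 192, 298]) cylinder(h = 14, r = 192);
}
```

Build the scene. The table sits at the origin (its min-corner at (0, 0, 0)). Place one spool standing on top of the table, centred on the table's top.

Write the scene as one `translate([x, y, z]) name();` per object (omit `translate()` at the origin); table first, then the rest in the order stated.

table();
translate([215, 73, 754]) spool();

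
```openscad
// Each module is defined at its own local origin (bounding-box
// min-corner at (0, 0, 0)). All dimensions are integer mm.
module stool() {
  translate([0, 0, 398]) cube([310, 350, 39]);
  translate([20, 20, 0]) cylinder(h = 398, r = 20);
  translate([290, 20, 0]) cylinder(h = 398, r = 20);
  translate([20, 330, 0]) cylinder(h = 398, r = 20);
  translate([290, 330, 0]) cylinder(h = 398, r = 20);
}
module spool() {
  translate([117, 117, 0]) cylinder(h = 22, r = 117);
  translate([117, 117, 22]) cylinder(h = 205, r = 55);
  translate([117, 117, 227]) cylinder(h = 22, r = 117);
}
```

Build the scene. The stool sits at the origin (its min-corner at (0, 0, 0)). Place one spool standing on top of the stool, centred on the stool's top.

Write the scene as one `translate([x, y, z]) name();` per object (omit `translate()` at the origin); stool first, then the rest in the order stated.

stool();
translate([38, 58, 437]) spool();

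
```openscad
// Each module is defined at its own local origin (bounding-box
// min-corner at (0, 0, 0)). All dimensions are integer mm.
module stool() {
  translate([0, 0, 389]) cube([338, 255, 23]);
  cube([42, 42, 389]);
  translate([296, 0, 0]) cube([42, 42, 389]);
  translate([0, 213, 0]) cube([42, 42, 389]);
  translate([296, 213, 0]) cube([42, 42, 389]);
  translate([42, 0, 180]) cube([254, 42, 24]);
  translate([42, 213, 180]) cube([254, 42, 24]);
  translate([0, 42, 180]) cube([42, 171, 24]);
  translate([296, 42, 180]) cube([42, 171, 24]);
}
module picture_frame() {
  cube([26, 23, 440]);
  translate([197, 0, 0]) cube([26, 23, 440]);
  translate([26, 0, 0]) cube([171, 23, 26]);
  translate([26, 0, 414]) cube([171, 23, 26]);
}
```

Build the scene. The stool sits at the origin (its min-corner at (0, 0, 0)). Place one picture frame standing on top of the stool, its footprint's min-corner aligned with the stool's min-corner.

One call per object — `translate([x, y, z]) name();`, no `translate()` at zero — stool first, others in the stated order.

stool();
translate([0, 0, 412]) picture_frame();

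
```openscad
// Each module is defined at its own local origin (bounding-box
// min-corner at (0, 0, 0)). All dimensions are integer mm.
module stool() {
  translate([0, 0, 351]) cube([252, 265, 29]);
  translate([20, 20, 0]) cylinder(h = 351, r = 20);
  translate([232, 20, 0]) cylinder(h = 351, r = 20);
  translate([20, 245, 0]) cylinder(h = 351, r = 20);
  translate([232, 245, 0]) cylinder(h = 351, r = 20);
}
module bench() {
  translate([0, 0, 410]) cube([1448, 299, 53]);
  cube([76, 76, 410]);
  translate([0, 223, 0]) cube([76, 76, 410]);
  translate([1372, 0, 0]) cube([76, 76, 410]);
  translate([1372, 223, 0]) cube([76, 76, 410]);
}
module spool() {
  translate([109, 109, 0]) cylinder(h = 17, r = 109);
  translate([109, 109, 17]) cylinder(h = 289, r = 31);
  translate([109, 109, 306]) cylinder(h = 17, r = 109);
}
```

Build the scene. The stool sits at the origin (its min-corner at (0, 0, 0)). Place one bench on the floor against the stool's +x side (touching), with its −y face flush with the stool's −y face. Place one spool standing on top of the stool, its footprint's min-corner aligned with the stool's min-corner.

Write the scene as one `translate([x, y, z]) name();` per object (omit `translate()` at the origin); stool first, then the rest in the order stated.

stool();
translate([252, 0, 0]) bench();
translate([0, 0, 380]) spool();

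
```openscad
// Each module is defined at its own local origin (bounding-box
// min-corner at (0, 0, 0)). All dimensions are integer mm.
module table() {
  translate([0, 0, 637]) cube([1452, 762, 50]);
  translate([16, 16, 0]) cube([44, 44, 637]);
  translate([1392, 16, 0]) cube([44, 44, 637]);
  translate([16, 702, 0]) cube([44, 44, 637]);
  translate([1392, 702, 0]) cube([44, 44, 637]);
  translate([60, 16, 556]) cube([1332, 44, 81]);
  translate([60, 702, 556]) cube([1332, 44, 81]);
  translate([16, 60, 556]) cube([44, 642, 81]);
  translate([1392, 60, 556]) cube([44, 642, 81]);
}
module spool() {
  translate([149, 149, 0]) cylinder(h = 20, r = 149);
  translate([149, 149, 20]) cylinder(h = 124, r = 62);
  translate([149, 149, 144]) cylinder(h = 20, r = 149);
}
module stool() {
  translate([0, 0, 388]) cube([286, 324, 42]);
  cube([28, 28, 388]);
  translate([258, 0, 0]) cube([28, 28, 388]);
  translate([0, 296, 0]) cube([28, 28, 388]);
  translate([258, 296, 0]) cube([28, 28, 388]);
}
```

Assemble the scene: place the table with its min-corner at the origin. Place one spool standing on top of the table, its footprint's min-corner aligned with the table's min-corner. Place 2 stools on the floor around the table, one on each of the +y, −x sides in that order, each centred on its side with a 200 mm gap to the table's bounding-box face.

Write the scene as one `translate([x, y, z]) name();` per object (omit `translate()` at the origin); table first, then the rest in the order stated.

table();
translate([0, 0, 687]) spool();
translate([583, 962, 0]) stool();
translate([-486, 219, 0]) stool();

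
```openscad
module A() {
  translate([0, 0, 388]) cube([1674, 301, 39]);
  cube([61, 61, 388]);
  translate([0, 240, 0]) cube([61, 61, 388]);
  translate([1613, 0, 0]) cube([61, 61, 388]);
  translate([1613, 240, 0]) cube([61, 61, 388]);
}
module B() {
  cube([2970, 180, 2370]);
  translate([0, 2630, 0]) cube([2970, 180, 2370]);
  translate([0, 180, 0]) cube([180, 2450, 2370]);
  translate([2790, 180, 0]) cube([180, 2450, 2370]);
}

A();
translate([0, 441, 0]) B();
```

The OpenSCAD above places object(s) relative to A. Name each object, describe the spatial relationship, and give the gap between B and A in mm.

A is a bench. B is a house frame. The house frame is on the floor beside the bench on its +y side. The gap between the house frame and the bench is 140 mm.

The house frame's nearest face is 140 mm from the bench's +y face.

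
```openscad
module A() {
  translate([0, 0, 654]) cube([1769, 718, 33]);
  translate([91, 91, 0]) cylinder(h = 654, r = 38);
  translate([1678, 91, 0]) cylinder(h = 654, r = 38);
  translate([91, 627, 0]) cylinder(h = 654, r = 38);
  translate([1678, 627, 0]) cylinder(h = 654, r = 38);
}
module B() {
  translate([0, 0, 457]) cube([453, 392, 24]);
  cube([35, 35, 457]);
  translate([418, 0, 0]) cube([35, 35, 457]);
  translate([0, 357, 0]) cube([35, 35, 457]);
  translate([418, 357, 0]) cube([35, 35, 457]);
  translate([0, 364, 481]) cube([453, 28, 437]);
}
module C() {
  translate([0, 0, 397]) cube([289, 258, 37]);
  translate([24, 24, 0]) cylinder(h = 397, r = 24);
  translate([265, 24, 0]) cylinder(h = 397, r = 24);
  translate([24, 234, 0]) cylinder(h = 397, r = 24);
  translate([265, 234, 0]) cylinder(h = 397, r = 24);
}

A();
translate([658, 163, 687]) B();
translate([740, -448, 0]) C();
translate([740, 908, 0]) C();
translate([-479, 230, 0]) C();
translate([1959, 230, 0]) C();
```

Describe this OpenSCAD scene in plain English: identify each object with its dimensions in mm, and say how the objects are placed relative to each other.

A is a table with a 1769×718 mm rectangular top, 33 mm thick, top surface at z = 687 mm, supported by four round legs of 76 mm diameter, each leg's bounding box inset 53 mm from the nearest pair of top edges, running from the floor.

B is a chair: 453×392 mm seat, 24 mm thick, top at z = 481 mm, on four 35 mm square corner legs flush with the seat edges. A 28 mm thick backrest slab spans the full seat width, extending 437 mm above the seat top, its back face flush with the seat's +y edge.

C is a simple wooden stool: a rectangular seat 289 mm (x) by 258 mm (y), 37 mm thick, top face at z = 434 mm, on four round legs, each 48 mm in diameter. The legs rest on z = 0, each leg's axis is inset half a diameter from the nearest pair of seat edges (so the leg's bounding box is flush with the corner).

The chair is on top of the table, centred. Four stools sit around the table at the −y, +y, −x, +x sides.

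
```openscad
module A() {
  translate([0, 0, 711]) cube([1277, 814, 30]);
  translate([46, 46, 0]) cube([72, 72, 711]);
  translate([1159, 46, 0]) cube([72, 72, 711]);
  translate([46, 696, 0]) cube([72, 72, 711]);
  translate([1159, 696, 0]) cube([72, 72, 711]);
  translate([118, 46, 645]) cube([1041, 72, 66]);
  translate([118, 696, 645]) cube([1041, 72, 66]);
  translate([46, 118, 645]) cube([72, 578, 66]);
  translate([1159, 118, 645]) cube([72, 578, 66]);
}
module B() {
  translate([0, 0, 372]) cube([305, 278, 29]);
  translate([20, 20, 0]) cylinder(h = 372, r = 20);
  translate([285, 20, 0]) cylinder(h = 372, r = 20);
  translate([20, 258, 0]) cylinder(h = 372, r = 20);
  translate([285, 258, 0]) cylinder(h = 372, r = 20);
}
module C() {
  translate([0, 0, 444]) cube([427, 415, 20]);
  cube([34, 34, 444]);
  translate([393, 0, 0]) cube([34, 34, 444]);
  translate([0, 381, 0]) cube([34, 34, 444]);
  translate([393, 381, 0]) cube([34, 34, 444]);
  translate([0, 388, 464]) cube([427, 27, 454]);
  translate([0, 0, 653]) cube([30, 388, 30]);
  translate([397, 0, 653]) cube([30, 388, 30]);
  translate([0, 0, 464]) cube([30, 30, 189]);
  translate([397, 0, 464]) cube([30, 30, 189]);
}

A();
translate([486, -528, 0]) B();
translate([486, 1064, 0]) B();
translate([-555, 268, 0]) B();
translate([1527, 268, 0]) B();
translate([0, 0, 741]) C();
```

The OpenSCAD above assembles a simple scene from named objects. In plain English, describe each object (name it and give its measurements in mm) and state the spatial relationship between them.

A is a table: top 1277 mm (x) × 814 mm (y), 30 mm thick, upper face at z = 741 mm, on four 72×72 mm square legs, each inset 46 mm from the nearest pair of top edges, running from z = 0 to the bottom of the top. Four apron rails, 72 mm thick and 66 mm tall, run between adjacent legs with their top edges flush with the underside of the top and their outer faces flush with the legs' outer faces.

B is a four-legged stool. The seat is 305×278 mm, 29 mm thick, top at z = 401 mm. It stands on four round legs, each 40 mm in diameter, from z = 0 to the seat underside, each leg's axis is inset half a diameter from the nearest pair of seat edges (so the leg's bounding box is flush with the corner).

C is a chair: 427×415 mm seat, 20 mm thick, top at z = 464 mm, on four 34 mm square corner legs flush with the seat edges. A 27 mm thick backrest slab spans the full seat width, extending 454 mm above the seat top, its back face flush with the seat's +y edge. Two armrests of 30×30 mm section run along each side from the seat's front edge to the front of the backrest, top faces 219 mm above the seat top and outer faces flush with the seat's x-edges; a 30×30 mm post under the front of each armrest stands on the seat at the front corner.

Four stools sit around the table at the −y, +y, −x, +x sides. The chair is on top of the table.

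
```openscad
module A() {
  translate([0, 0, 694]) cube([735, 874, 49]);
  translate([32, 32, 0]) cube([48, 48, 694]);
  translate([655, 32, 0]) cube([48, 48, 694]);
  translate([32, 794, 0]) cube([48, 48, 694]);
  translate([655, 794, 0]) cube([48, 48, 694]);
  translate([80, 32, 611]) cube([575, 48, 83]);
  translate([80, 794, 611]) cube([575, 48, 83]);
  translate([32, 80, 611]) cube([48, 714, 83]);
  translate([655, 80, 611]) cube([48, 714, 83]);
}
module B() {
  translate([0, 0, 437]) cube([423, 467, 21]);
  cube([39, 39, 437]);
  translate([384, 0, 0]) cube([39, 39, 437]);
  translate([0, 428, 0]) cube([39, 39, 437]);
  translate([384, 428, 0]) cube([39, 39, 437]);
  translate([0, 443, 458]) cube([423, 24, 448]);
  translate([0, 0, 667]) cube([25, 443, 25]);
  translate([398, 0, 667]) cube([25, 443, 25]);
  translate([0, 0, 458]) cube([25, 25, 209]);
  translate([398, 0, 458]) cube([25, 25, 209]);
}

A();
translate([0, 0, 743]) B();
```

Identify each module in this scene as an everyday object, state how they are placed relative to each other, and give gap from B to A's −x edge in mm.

A is a table. B is a chair. The chair is on top of the table. The gap from the chair to the table's −x edge is 0 mm.

The chair's min-x is at 0; the table's min-x is 0; gap = 0 mm.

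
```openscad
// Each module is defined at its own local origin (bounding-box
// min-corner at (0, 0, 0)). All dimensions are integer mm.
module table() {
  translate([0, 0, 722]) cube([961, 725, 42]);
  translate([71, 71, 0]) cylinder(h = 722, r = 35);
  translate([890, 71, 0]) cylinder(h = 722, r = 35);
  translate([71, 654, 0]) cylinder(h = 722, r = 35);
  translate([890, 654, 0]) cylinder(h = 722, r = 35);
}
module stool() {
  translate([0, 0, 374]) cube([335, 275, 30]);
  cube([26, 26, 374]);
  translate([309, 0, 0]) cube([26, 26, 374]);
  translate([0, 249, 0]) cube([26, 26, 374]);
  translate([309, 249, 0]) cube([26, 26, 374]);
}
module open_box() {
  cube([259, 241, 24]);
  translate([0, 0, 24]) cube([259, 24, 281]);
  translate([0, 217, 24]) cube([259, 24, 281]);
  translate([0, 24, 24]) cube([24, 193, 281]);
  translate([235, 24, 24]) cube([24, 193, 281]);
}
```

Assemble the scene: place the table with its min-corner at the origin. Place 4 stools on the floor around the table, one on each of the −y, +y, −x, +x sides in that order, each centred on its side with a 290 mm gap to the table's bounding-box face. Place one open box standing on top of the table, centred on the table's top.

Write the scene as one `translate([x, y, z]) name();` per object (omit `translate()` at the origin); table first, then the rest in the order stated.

table();
translate([313, -565, 0]) stool();
translate([313, 1015, 0]) stool();
translate([-625, 225, 0]) stool();
translate([1251, 225, 0]) stool();
translate([351, 242, 764]) open_box();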